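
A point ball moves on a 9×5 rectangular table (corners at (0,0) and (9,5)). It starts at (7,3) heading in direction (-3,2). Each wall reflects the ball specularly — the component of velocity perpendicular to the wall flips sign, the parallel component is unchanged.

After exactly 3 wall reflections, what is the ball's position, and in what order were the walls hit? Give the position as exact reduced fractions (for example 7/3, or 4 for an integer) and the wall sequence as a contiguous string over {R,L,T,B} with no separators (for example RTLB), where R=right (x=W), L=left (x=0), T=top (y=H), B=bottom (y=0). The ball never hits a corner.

1. t=1 → T at (4,5); v=(-3,-2)
2. t=4/3 → L at (0,7/3); v=(3,-2)
3. t=7/6 → B at (7/2,0); v=(3,2)

Final position: (7/2,0)
Wall sequence: TLB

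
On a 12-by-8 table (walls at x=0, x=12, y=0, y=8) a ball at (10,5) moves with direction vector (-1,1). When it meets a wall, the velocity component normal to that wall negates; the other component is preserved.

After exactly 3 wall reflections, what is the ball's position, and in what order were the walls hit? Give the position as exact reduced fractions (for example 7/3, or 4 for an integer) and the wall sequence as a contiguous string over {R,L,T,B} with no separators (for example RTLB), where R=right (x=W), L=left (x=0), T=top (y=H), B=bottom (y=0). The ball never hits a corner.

1. t=3 → T at (7,8); v=(-1,-1)
2. t=7 → L at (0,1); v=(1,-1)
3. t=1 → B at (1,0); v=(1,1)

Final position: (1,0)
Wall sequence: TLB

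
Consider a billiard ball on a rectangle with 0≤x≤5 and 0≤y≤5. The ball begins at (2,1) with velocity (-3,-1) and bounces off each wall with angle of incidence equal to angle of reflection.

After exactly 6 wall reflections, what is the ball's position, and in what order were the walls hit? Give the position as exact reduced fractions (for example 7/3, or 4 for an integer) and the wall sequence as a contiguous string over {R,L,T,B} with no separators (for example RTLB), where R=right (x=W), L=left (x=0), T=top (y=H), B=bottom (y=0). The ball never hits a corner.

Final position: (4,5)
Wall sequence: LBRLRT

1. t=2/3 → L at (0,1/3); v=(3,-1)
2. t=1/3 → B at (1,0); v=(3,1)
3. t=4/3 → R at (5,4/3); v=(-3,1)
4. t=5/3 → L at (0,3); v=(3,1)
5. t=5/3 → R at (5,14/3); v=(-3,1)
6. t=1/3 → T at (4,5); v=(-3,-1)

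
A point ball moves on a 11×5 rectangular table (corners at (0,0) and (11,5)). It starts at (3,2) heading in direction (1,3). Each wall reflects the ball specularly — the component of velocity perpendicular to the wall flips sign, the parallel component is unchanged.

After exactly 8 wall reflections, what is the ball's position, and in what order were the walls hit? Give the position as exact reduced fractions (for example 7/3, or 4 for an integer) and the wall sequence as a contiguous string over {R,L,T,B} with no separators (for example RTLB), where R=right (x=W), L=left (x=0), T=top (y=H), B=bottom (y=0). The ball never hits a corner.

Final position: (8,5)
Wall sequence: TBTBTRBT

1. t=1 → T at (4,5); v=(1,-3)
2. t=5/3 → B at (17/3,0); v=(1,3)
3. t=5/3 → T at (22/3,5); v=(1,-3)
4. t=5/3 → B at (9,0); v=(1,3)
5. t=5/3 → T at (32/3,5); v=(1,-3)
6. t=1/3 → R at (11,4); v=(-1,-3)
7. t=4/3 → B at (29/3,0); v=(-1,3)
8. t=5/3 → T at (8,5); v=(-1,-3)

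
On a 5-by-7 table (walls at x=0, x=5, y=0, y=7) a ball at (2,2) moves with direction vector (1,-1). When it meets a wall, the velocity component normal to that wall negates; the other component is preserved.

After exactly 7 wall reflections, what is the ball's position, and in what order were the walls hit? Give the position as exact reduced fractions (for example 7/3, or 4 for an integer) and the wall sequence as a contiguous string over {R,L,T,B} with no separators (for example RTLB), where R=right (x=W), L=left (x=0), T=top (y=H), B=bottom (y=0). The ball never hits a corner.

Final position: (0,2)
Wall sequence: BRLTRBL

1. t=2 → B at (4,0); v=(1,1)
2. t=1 → R at (5,1); v=(-1,1)
3. t=5 → L at (0,6); v=(1,1)
4. t=1 → T at (1,7); v=(1,-1)
5. t=4 → R at (5,3); v=(-1,-1)
6. t=3 → B at (2,0); v=(-1,1)
7. t=2 → L at (0,2); v=(1,1)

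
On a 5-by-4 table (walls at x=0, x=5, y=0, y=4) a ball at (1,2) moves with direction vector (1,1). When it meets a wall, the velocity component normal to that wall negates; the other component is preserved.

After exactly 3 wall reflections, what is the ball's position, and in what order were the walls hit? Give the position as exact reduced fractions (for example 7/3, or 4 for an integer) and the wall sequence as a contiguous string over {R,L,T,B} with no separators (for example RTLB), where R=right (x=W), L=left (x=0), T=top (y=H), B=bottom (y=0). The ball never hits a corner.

Final position: (3,0)
Wall sequence: TRB

1. t=2 → T at (3,4); v=(1,-1)
2. t=2 → R at (5,2); v=(-1,-1)
3. t=2 → B at (3,0); v=(-1,1)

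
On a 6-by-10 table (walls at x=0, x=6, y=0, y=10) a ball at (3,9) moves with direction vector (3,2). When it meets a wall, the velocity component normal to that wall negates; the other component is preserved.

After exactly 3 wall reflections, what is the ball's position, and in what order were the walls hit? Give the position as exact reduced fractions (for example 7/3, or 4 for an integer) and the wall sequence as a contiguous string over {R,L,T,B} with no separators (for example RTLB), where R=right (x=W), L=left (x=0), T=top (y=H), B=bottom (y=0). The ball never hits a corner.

Final position: (0,5)
Wall sequence: TRL

1. t=1/2 → T at (9/2,10); v=(3,-2)
2. t=1/2 → R at (6,9); v=(-3,-2)
3. t=2 → L at (0,5); v=(3,-2)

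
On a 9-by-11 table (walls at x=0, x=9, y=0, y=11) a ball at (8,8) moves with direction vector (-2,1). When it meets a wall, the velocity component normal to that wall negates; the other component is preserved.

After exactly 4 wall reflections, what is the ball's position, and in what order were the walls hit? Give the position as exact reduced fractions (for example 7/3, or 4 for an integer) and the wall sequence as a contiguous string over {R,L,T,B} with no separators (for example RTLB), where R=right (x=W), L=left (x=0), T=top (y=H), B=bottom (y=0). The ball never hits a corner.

Final position: (0,1)
Wall sequence: TLRL

1. t=3 → T at (2,11); v=(-2,-1)
2. t=1 → L at (0,10); v=(2,-1)
3. t=9/2 → R at (9,11/2); v=(-2,-1)
4. t=9/2 → L at (0,1); v=(2,-1)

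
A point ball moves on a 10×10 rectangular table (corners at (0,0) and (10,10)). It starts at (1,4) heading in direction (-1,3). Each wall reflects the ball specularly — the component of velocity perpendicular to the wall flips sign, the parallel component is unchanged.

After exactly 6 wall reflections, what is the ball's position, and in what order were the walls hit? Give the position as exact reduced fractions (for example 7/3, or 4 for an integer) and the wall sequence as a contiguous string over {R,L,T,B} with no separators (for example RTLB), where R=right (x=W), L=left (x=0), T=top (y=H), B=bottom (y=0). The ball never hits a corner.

1. t=1 → L at (0,7); v=(1,3)
2. t=1 → T at (1,10); v=(1,-3)
3. t=10/3 → B at (13/3,0); v=(1,3)
4. t=10/3 → T at (23/3,10); v=(1,-3)
5. t=7/3 → R at (10,3); v=(-1,-3)
6. t=1 → B at (9,0); v=(-1,3)

Final position: (9,0)
Wall sequence: LTBTRB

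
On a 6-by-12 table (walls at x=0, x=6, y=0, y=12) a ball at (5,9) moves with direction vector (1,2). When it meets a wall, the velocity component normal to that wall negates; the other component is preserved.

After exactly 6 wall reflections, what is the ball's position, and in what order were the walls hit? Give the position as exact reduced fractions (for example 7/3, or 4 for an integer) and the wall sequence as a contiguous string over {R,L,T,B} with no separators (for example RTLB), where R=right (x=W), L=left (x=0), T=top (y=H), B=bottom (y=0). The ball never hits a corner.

1. t=1 → R at (6,11); v=(-1,2)
2. t=1/2 → T at (11/2,12); v=(-1,-2)
3. t=11/2 → L at (0,1); v=(1,-2)
4. t=1/2 → B at (1/2,0); v=(1,2)
5. t=11/2 → R at (6,11); v=(-1,2)
6. t=1/2 → T at (11/2,12); v=(-1,-2)

Final position: (11/2,12)
Wall sequence: RTLBRT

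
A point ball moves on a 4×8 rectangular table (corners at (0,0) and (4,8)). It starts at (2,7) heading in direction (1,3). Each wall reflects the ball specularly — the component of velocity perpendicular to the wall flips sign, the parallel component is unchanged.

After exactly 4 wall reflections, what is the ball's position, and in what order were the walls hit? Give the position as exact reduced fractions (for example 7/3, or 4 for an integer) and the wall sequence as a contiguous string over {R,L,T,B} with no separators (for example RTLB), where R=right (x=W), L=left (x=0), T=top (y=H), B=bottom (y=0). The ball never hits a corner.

1. t=1/3 → T at (7/3,8); v=(1,-3)
2. t=5/3 → R at (4,3); v=(-1,-3)
3. t=1 → B at (3,0); v=(-1,3)
4. t=8/3 → T at (1/3,8); v=(-1,-3)

Final position: (1/3,8)
Wall sequence: TRBT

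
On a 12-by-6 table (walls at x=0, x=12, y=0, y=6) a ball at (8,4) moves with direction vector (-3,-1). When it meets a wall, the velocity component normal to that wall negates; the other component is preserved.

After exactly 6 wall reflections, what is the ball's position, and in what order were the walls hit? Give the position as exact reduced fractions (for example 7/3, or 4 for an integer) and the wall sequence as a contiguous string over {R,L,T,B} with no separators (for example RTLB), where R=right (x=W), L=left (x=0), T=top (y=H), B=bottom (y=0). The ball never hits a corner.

1. t=8/3 → L at (0,4/3); v=(3,-1)
2. t=4/3 → B at (4,0); v=(3,1)
3. t=8/3 → R at (12,8/3); v=(-3,1)
4. t=10/3 → T at (2,6); v=(-3,-1)
5. t=2/3 → L at (0,16/3); v=(3,-1)
6. t=4 → R at (12,4/3); v=(-3,-1)

Final position: (12,4/3)
Wall sequence: LBRTLR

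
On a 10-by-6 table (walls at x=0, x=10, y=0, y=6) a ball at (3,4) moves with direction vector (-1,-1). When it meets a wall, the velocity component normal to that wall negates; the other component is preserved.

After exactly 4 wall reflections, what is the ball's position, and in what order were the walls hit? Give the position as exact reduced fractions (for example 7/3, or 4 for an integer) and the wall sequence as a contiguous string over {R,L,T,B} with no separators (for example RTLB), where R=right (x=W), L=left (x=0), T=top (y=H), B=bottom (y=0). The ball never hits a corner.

1. t=3 → L at (0,1); v=(1,-1)
2. t=1 → B at (1,0); v=(1,1)
3. t=6 → T at (7,6); v=(1,-1)
4. t=3 → R at (10,3); v=(-1,-1)

Final position: (10,3)
Wall sequence: LBTR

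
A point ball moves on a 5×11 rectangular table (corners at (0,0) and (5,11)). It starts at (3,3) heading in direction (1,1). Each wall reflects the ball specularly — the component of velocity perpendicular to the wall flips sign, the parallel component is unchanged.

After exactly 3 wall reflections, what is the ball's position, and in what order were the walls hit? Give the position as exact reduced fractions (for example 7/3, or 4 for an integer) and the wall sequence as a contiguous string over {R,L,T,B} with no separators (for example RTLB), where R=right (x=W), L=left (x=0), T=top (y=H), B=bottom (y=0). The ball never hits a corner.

Final position: (1,11)
Wall sequence: RLT

1. t=2 → R at (5,5); v=(-1,1)
2. t=5 → L at (0,10); v=(1,1)
3. t=1 → T at (1,11); v=(1,-1)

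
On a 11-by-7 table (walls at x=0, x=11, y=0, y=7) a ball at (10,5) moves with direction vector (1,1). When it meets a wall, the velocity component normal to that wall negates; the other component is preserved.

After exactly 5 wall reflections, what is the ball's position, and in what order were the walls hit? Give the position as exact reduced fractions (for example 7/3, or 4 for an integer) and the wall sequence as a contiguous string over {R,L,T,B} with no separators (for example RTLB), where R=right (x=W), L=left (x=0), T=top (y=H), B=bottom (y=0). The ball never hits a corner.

Final position: (4,7)
Wall sequence: RTBLT

1. t=1 → R at (11,6); v=(-1,1)
2. t=1 → T at (10,7); v=(-1,-1)
3. t=7 → B at (3,0); v=(-1,1)
4. t=3 → L at (0,3); v=(1,1)
5. t=4 → T at (4,7); v=(1,-1)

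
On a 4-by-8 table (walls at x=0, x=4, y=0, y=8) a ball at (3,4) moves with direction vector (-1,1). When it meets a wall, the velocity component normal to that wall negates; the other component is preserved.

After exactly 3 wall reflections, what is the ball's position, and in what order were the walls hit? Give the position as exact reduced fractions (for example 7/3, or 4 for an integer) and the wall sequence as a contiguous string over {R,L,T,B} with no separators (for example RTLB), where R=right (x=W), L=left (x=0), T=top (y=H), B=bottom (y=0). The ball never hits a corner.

Final position: (4,5)
Wall sequence: LTR

1. t=3 → L at (0,7); v=(1,1)
2. t=1 → T at (1,8); v=(1,-1)
3. t=3 → R at (4,5); v=(-1,-1)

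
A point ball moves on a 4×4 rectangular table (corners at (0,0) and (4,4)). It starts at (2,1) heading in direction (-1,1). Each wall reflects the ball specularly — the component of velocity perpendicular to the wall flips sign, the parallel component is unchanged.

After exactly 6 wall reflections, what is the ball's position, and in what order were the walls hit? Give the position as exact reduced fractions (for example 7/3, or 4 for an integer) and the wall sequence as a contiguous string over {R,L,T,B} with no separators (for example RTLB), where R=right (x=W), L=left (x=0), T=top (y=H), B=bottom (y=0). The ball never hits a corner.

Final position: (1,4)
Wall sequence: LTRBLT

1. t=2 → L at (0,3); v=(1,1)
2. t=1 → T at (1,4); v=(1,-1)
3. t=3 → R at (4,1); v=(-1,-1)
4. t=1 → B at (3,0); v=(-1,1)
5. t=3 → L at (0,3); v=(1,1)
6. t=1 → T at (1,4); v=(1,-1)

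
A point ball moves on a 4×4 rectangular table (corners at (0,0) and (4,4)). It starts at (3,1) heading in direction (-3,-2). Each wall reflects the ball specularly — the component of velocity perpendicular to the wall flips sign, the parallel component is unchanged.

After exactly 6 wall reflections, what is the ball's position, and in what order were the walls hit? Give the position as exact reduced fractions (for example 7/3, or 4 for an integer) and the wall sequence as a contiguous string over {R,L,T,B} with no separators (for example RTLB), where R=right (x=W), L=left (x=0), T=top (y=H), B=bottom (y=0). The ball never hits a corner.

1. t=1/2 → B at (3/2,0); v=(-3,2)
2. t=1/2 → L at (0,1); v=(3,2)
3. t=4/3 → R at (4,11/3); v=(-3,2)
4. t=1/6 → T at (7/2,4); v=(-3,-2)
5. t=7/6 → L at (0,5/3); v=(3,-2)
6. t=5/6 → B at (5/2,0); v=(3,2)

Final position: (5/2,0)
Wall sequence: BLRTLB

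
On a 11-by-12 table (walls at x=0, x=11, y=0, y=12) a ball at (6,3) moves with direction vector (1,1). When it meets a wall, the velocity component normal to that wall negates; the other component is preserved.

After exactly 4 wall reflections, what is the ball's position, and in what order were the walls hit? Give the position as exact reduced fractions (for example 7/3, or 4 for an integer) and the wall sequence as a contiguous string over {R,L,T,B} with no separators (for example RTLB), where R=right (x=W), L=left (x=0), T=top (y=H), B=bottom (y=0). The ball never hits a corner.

Final position: (5,0)
Wall sequence: RTLB

1. t=5 → R at (11,8); v=(-1,1)
2. t=4 → T at (7,12); v=(-1,-1)
3. t=7 → L at (0,5); v=(1,-1)
4. t=5 → B at (5,0); v=(1,1)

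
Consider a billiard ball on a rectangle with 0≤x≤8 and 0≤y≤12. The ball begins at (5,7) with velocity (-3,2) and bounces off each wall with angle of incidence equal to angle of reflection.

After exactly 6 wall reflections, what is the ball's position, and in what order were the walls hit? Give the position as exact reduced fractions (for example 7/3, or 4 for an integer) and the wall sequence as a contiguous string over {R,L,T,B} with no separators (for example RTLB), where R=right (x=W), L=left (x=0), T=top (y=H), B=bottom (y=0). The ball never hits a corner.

Final position: (8,7/3)
Wall sequence: LTRLBR

1. t=5/3 → L at (0,31/3); v=(3,2)
2. t=5/6 → T at (5/2,12); v=(3,-2)
3. t=11/6 → R at (8,25/3); v=(-3,-2)
4. t=8/3 → L at (0,3); v=(3,-2)
5. t=3/2 → B at (9/2,0); v=(3,2)
6. t=7/6 → R at (8,7/3); v=(-3,2)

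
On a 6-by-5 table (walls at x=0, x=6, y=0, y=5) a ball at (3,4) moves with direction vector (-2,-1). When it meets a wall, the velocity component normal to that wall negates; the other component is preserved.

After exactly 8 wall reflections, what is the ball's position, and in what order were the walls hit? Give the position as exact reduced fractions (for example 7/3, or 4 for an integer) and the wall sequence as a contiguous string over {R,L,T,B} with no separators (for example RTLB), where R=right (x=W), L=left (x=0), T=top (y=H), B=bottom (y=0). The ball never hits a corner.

Final position: (1,0)
Wall sequence: LBRLTRLB

1. t=3/2 → L at (0,5/2); v=(2,-1)
2. t=5/2 → B at (5,0); v=(2,1)
3. t=1/2 → R at (6,1/2); v=(-2,1)
4. t=3 → L at (0,7/2); v=(2,1)
5. t=3/2 → T at (3,5); v=(2,-1)
6. t=3/2 → R at (6,7/2); v=(-2,-1)
7. t=3 → L at (0,1/2); v=(2,-1)
8. t=1/2 → B at (1,0); v=(2,1)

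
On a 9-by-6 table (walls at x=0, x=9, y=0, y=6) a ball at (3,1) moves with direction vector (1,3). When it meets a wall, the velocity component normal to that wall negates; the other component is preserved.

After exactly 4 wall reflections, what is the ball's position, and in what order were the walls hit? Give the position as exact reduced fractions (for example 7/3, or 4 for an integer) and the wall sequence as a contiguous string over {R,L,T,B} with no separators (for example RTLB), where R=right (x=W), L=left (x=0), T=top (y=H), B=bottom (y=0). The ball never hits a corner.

1. t=5/3 → T at (14/3,6); v=(1,-3)
2. t=2 → B at (20/3,0); v=(1,3)
3. t=2 → T at (26/3,6); v=(1,-3)
4. t=1/3 → R at (9,5); v=(-1,-3)

Final position: (9,5)
Wall sequence: TBTR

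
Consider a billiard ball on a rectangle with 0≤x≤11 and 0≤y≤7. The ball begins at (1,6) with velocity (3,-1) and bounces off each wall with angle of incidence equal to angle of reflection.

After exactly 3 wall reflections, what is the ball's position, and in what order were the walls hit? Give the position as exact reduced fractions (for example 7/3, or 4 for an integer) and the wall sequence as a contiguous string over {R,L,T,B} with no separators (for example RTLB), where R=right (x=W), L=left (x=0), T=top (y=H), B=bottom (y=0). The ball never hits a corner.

1. t=10/3 → R at (11,8/3); v=(-3,-1)
2. t=8/3 → B at (3,0); v=(-3,1)
3. t=1 → L at (0,1); v=(3,1)

Final position: (0,1)
Wall sequence: RBL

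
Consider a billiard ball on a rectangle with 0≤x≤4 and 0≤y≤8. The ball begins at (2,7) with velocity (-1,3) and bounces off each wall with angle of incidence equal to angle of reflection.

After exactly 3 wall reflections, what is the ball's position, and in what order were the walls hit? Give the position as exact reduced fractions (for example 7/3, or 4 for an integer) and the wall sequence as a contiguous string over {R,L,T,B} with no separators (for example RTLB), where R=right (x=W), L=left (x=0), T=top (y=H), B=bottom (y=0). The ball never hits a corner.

Final position: (1,0)
Wall sequence: TLB

1. t=1/3 → T at (5/3,8); v=(-1,-3)
2. t=5/3 → L at (0,3); v=(1,-3)
3. t=1 → B at (1,0); v=(1,3)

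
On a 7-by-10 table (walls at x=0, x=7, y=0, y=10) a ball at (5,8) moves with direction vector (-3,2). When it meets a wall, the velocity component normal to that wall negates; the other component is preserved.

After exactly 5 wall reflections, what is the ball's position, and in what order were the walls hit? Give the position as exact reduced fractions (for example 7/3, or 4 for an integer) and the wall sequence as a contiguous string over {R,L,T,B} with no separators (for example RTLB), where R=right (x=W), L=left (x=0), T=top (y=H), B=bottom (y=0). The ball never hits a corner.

Final position: (0,2/3)
Wall sequence: TLRBL

1. t=1 → T at (2,10); v=(-3,-2)
2. t=2/3 → L at (0,26/3); v=(3,-2)
3. t=7/3 → R at (7,4); v=(-3,-2)
4. t=2 → B at (1,0); v=(-3,2)
5. t=1/3 → L at (0,2/3); v=(3,2)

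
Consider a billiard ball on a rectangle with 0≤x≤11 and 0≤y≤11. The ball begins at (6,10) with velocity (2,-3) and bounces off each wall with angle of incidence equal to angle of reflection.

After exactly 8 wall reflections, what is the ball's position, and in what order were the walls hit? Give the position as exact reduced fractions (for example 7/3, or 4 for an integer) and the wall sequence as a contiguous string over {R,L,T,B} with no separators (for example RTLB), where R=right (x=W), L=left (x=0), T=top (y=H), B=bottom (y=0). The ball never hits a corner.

Final position: (2,0)
Wall sequence: RBTLBRTB

1. t=5/2 → R at (11,5/2); v=(-2,-3)
2. t=5/6 → B at (28/3,0); v=(-2,3)
3. t=11/3 → T at (2,11); v=(-2,-3)
4. t=1 → L at (0,8); v=(2,-3)
5. t=8/3 → B at (16/3,0); v=(2,3)
6. t=17/6 → R at (11,17/2); v=(-2,3)
7. t=5/6 → T at (28/3,11); v=(-2,-3)
8. t=11/3 → B at (2,0); v=(-2,3)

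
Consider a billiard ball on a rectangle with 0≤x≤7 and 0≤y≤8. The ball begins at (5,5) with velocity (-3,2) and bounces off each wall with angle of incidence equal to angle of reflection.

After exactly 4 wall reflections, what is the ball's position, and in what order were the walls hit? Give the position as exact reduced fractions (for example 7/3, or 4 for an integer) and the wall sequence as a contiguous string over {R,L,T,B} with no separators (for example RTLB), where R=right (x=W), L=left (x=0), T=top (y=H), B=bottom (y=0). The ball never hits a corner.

1. t=3/2 → T at (1/2,8); v=(-3,-2)
2. t=1/6 → L at (0,23/3); v=(3,-2)
3. t=7/3 → R at (7,3); v=(-3,-2)
4. t=3/2 → B at (5/2,0); v=(-3,2)

Final position: (5/2,0)
Wall sequence: TLRB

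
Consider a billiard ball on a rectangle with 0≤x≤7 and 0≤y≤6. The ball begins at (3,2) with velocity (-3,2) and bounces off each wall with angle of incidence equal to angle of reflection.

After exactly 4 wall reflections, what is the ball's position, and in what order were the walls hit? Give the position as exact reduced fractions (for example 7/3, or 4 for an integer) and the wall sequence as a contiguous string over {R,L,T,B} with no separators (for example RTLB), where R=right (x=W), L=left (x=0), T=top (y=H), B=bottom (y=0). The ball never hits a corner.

Final position: (2,0)
Wall sequence: LTRB

1. t=1 → L at (0,4); v=(3,2)
2. t=1 → T at (3,6); v=(3,-2)
3. t=4/3 → R at (7,10/3); v=(-3,-2)
4. t=5/3 → B at (2,0); v=(-3,2)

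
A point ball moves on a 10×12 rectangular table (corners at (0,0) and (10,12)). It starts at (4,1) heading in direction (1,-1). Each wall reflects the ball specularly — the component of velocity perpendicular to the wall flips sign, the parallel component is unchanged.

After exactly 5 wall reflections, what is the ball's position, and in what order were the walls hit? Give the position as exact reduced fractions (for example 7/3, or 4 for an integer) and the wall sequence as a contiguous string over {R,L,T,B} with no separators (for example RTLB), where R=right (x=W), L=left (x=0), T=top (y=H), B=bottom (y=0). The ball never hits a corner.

Final position: (9,0)
Wall sequence: BRTLB

1. t=1 → B at (5,0); v=(1,1)
2. t=5 → R at (10,5); v=(-1,1)
3. t=7 → T at (3,12); v=(-1,-1)
4. t=3 → L at (0,9); v=(1,-1)
5. t=9 → B at (9,0); v=(1,1)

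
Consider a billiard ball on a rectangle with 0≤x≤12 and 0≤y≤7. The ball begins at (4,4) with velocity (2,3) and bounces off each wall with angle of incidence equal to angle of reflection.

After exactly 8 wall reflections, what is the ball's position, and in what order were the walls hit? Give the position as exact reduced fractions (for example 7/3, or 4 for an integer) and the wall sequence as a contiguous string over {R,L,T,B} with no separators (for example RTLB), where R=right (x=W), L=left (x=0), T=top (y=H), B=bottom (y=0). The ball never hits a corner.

Final position: (16/3,0)
Wall sequence: TBRTBLTB

1. t=1 → T at (6,7); v=(2,-3)
2. t=7/3 → B at (32/3,0); v=(2,3)
3. t=2/3 → R at (12,2); v=(-2,3)
4. t=5/3 → T at (26/3,7); v=(-2,-3)
5. t=7/3 → B at (4,0); v=(-2,3)
6. t=2 → L at (0,6); v=(2,3)
7. t=1/3 → T at (2/3,7); v=(2,-3)
8. t=7/3 → B at (16/3,0); v=(2,3)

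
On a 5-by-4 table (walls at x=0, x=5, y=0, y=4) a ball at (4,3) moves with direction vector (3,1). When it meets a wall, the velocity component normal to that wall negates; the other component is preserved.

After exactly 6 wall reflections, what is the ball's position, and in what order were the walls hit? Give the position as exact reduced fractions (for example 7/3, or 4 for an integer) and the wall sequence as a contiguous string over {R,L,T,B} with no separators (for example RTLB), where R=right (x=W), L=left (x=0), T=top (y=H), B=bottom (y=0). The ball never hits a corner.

Final position: (0,1/3)
Wall sequence: RTLRBL

1. t=1/3 → R at (5,10/3); v=(-3,1)
2. t=2/3 → T at (3,4); v=(-3,-1)
3. t=1 → L at (0,3); v=(3,-1)
4. t=5/3 → R at (5,4/3); v=(-3,-1)
5. t=4/3 → B at (1,0); v=(-3,1)
6. t=1/3 → L at (0,1/3); v=(3,1)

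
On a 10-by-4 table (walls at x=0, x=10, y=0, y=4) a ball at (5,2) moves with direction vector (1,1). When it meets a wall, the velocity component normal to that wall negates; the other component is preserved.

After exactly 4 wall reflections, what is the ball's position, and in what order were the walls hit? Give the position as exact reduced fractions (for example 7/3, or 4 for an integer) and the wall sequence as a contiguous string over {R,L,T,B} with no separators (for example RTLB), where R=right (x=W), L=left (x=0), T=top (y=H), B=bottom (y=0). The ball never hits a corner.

Final position: (5,4)
Wall sequence: TRBT

1. t=2 → T at (7,4); v=(1,-1)
2. t=3 → R at (10,1); v=(-1,-1)
3. t=1 → B at (9,0); v=(-1,1)
4. t=4 → T at (5,4); v=(-1,-1)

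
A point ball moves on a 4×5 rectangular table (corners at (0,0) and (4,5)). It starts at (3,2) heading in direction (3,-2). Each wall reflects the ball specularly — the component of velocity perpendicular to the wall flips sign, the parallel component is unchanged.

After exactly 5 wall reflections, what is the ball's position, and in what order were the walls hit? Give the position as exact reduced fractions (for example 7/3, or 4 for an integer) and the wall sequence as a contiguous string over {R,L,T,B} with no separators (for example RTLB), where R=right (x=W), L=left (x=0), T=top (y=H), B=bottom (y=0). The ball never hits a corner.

1. t=1/3 → R at (4,4/3); v=(-3,-2)
2. t=2/3 → B at (2,0); v=(-3,2)
3. t=2/3 → L at (0,4/3); v=(3,2)
4. t=4/3 → R at (4,4); v=(-3,2)
5. t=1/2 → T at (5/2,5); v=(-3,-2)

Final position: (5/2,5)
Wall sequence: RBLRT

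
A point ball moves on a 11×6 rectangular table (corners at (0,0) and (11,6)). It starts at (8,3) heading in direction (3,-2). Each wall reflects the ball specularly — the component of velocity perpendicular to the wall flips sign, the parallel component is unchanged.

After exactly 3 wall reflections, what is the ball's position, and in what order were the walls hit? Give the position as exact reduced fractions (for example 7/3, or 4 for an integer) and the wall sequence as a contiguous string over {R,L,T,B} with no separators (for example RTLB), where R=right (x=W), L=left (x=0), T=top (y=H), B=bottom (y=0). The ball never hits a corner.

Final position: (1/2,6)
Wall sequence: RBT

1. t=1 → R at (11,1); v=(-3,-2)
2. t=1/2 → B at (19/2,0); v=(-3,2)
3. t=3 → T at (1/2,6); v=(-3,-2)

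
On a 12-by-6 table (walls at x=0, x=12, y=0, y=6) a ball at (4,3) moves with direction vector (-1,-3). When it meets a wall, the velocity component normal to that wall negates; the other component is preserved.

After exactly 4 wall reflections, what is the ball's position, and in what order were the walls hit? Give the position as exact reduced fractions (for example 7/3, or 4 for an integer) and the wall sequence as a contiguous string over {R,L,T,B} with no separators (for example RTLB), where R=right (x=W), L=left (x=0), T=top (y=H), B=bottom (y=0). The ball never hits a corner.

1. t=1 → B at (3,0); v=(-1,3)
2. t=2 → T at (1,6); v=(-1,-3)
3. t=1 → L at (0,3); v=(1,-3)
4. t=1 → B at (1,0); v=(1,3)

Final position: (1,0)
Wall sequence: BTLB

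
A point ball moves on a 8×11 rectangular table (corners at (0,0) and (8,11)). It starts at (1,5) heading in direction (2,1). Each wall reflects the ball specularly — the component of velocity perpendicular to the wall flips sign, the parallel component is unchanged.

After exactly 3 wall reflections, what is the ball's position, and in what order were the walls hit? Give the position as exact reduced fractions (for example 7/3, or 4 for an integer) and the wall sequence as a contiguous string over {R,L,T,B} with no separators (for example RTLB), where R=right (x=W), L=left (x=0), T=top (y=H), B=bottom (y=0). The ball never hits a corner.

Final position: (0,19/2)
Wall sequence: RTL

1. t=7/2 → R at (8,17/2); v=(-2,1)
2. t=5/2 → T at (3,11); v=(-2,-1)
3. t=3/2 → L at (0,19/2); v=(2,-1)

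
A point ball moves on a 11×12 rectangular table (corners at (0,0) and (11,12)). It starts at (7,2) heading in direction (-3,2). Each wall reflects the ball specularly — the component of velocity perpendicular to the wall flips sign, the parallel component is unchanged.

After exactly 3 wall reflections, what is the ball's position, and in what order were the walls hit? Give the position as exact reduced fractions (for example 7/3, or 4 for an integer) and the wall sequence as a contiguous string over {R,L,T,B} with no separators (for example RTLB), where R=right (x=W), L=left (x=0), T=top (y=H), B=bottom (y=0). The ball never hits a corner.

1. t=7/3 → L at (0,20/3); v=(3,2)
2. t=8/3 → T at (8,12); v=(3,-2)
3. t=1 → R at (11,10); v=(-3,-2)

Final position: (11,10)
Wall sequence: LTR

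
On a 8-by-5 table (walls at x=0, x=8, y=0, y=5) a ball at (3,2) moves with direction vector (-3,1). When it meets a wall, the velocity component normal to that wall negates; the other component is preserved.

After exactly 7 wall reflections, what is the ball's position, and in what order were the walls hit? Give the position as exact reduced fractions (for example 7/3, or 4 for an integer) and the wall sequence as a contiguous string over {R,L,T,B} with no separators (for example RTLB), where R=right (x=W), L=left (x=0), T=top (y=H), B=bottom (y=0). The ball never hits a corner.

Final position: (0,11/3)
Wall sequence: LTRLBRL

1. t=1 → L at (0,3); v=(3,1)
2. t=2 → T at (6,5); v=(3,-1)
3. t=2/3 → R at (8,13/3); v=(-3,-1)
4. t=8/3 → L at (0,5/3); v=(3,-1)
5. t=5/3 → B at (5,0); v=(3,1)
6. t=1 → R at (8,1); v=(-3,1)
7. t=8/3 → L at (0,11/3); v=(3,1)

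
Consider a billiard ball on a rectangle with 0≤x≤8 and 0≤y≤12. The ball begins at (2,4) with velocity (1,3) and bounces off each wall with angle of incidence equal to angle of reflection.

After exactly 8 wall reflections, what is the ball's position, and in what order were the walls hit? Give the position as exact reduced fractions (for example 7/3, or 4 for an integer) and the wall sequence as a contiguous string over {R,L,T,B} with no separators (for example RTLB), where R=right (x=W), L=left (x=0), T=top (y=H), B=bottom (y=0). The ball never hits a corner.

1. t=8/3 → T at (14/3,12); v=(1,-3)
2. t=10/3 → R at (8,2); v=(-1,-3)
3. t=2/3 → B at (22/3,0); v=(-1,3)
4. t=4 → T at (10/3,12); v=(-1,-3)
5. t=10/3 → L at (0,2); v=(1,-3)
6. t=2/3 → B at (2/3,0); v=(1,3)
7. t=4 → T at (14/3,12); v=(1,-3)
8. t=10/3 → R at (8,2); v=(-1,-3)

Final position: (8,2)
Wall sequence: TRBTLBTR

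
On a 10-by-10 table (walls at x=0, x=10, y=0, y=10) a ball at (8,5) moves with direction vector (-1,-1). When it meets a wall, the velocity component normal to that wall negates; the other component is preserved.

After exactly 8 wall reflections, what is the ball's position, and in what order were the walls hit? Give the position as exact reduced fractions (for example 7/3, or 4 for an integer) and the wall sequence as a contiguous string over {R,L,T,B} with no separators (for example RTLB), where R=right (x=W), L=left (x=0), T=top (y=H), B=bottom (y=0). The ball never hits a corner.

Final position: (10,7)
Wall sequence: BLTRBLTR

1. t=5 → B at (3,0); v=(-1,1)
2. t=3 → L at (0,3); v=(1,1)
3. t=7 → T at (7,10); v=(1,-1)
4. t=3 → R at (10,7); v=(-1,-1)
5. t=7 → B at (3,0); v=(-1,1)
6. t=3 → L at (0,3); v=(1,1)
7. t=7 → T at (7,10); v=(1,-1)
8. t=3 → R at (10,7); v=(-1,-1)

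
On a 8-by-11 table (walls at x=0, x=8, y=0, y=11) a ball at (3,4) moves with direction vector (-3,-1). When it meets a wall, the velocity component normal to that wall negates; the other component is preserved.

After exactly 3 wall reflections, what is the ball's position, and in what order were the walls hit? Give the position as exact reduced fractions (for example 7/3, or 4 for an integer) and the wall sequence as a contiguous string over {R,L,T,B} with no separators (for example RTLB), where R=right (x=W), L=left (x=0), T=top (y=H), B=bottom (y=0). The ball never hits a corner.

1. t=1 → L at (0,3); v=(3,-1)
2. t=8/3 → R at (8,1/3); v=(-3,-1)
3. t=1/3 → B at (7,0); v=(-3,1)

Final position: (7,0)
Wall sequence: LRB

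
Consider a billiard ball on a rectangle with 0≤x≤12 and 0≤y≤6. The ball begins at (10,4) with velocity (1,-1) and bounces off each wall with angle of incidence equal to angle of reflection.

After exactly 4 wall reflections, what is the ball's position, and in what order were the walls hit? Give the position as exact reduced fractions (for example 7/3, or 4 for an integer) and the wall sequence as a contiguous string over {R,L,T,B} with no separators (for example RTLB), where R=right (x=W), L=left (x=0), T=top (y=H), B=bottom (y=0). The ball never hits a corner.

1. t=2 → R at (12,2); v=(-1,-1)
2. t=2 → B at (10,0); v=(-1,1)
3. t=6 → T at (4,6); v=(-1,-1)
4. t=4 → L at (0,2); v=(1,-1)

Final position: (0,2)
Wall sequence: RBTL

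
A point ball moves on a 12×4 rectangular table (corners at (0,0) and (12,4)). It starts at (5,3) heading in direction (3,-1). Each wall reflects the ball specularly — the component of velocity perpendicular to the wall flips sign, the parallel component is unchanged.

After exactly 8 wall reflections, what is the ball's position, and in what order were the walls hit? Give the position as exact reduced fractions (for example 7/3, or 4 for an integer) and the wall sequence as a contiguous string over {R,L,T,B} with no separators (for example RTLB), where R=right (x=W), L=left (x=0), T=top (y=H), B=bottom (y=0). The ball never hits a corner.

1. t=7/3 → R at (12,2/3); v=(-3,-1)
2. t=2/3 → B at (10,0); v=(-3,1)
3. t=10/3 → L at (0,10/3); v=(3,1)
4. t=2/3 → T at (2,4); v=(3,-1)
5. t=10/3 → R at (12,2/3); v=(-3,-1)
6. t=2/3 → B at (10,0); v=(-3,1)
7. t=10/3 → L at (0,10/3); v=(3,1)
8. t=2/3 → T at (2,4); v=(3,-1)

Final position: (2,4)
Wall sequence: RBLTRBLT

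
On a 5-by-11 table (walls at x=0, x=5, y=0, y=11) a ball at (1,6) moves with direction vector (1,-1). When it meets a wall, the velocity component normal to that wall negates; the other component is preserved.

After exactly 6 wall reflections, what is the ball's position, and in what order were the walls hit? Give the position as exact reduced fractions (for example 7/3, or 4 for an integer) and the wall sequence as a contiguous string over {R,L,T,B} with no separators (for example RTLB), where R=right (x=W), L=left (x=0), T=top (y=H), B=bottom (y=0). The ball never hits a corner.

1. t=4 → R at (5,2); v=(-1,-1)
2. t=2 → B at (3,0); v=(-1,1)
3. t=3 → L at (0,3); v=(1,1)
4. t=5 → R at (5,8); v=(-1,1)
5. t=3 → T at (2,11); v=(-1,-1)
6. t=2 → L at (0,9); v=(1,-1)

Final position: (0,9)
Wall sequence: RBLRTL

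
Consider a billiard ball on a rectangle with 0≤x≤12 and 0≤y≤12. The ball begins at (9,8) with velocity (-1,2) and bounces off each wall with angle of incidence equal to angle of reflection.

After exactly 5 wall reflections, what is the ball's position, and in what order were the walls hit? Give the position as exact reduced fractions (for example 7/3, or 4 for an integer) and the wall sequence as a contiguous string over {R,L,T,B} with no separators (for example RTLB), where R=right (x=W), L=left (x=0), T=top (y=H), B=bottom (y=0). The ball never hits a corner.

1. t=2 → T at (7,12); v=(-1,-2)
2. t=6 → B at (1,0); v=(-1,2)
3. t=1 → L at (0,2); v=(1,2)
4. t=5 → T at (5,12); v=(1,-2)
5. t=6 → B at (11,0); v=(1,2)

Final position: (11,0)
Wall sequence: TBLTB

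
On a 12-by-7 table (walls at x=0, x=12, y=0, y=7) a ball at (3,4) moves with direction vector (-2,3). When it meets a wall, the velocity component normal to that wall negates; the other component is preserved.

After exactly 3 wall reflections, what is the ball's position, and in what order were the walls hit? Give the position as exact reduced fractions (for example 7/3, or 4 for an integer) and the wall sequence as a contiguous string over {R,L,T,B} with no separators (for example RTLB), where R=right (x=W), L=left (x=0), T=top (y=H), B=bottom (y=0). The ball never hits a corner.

1. t=1 → T at (1,7); v=(-2,-3)
2. t=1/2 → L at (0,11/2); v=(2,-3)
3. t=11/6 → B at (11/3,0); v=(2,3)

Final position: (11/3,0)
Wall sequence: TLB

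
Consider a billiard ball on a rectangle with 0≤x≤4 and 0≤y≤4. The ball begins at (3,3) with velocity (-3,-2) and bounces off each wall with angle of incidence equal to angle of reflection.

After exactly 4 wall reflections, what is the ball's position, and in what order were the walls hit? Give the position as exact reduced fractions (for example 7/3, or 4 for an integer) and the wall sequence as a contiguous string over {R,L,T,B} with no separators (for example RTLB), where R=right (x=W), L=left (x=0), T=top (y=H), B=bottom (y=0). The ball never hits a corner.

1. t=1 → L at (0,1); v=(3,-2)
2. t=1/2 → B at (3/2,0); v=(3,2)
3. t=5/6 → R at (4,5/3); v=(-3,2)
4. t=7/6 → T at (1/2,4); v=(-3,-2)

Final position: (1/2,4)
Wall sequence: LBRT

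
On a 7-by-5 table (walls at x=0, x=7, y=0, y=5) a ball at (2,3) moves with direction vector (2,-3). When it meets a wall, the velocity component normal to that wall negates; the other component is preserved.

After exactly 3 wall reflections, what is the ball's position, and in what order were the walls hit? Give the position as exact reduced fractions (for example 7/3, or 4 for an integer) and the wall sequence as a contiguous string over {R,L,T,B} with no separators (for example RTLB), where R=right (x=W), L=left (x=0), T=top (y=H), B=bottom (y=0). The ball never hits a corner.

1. t=1 → B at (4,0); v=(2,3)
2. t=3/2 → R at (7,9/2); v=(-2,3)
3. t=1/6 → T at (20/3,5); v=(-2,-3)

Final position: (20/3,5)
Wall sequence: BRT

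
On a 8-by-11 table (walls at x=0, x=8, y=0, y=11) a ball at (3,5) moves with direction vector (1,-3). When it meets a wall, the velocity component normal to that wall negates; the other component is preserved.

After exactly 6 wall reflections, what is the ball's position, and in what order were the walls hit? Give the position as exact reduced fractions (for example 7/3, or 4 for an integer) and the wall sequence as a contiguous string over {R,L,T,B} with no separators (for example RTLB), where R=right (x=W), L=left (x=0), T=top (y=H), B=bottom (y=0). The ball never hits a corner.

1. t=5/3 → B at (14/3,0); v=(1,3)
2. t=10/3 → R at (8,10); v=(-1,3)
3. t=1/3 → T at (23/3,11); v=(-1,-3)
4. t=11/3 → B at (4,0); v=(-1,3)
5. t=11/3 → T at (1/3,11); v=(-1,-3)
6. t=1/3 → L at (0,10); v=(1,-3)

Final position: (0,10)
Wall sequence: BRTBTL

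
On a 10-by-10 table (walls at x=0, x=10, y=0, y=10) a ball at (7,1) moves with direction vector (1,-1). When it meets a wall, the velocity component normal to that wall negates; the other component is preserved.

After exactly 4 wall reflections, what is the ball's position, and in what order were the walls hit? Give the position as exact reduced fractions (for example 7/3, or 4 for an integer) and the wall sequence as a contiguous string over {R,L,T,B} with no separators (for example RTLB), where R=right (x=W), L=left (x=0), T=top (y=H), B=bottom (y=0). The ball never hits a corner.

1. t=1 → B at (8,0); v=(1,1)
2. t=2 → R at (10,2); v=(-1,1)
3. t=8 → T at (2,10); v=(-1,-1)
4. t=2 → L at (0,8); v=(1,-1)

Final position: (0,8)
Wall sequence: BRTL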